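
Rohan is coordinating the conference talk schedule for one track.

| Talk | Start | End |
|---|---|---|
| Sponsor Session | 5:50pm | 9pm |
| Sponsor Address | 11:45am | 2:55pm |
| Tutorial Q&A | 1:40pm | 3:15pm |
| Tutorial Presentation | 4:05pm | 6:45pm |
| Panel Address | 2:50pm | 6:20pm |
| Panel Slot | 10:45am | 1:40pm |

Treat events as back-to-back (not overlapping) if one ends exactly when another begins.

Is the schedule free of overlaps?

Sorted by start: Panel Slot, Sponsor Address, Tutorial Q&A, Panel Address, Tutorial Presentation, Sponsor Session.
Sponsor Address starts before Panel Slot ends → Panel Slot and Sponsor Address overlap.
That's a conflict, so the schedule is not conflict-free.

No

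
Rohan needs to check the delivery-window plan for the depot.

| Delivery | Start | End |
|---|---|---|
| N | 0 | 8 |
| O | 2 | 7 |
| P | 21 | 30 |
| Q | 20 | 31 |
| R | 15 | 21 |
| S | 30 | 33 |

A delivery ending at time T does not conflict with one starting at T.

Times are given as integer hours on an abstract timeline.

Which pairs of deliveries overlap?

Two intervals overlap when each starts before the other ends.
Sorted by start: N, O, R, Q, P, S.
O starts before N ends → N and O overlap.
R starts after N ends — done with N.
R starts after O ends — done with O.
Q starts before R ends → R and Q overlap.
P starts exactly when R ends (back-to-back, no overlap) — done with R.
P starts before Q ends → Q and P overlap.
S starts before Q ends → Q and S overlap.
S starts exactly when P ends (back-to-back, no overlap).

N & O, P & Q, Q & R, Q & S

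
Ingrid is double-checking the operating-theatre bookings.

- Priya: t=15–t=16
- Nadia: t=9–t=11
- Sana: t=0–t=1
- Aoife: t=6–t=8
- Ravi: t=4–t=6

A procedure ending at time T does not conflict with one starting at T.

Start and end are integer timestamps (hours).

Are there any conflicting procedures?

Sorted by start: Sana, Ravi, Aoife, Nadia, Priya.
Ravi starts after Sana ends — done with Sana.
Aoife starts exactly when Ravi ends (back-to-back, no overlap) — done with Ravi.
Nadia starts after Aoife ends — done with Aoife.
Priya starts after Nadia ends.
Every pair is clear; the schedule has no overlaps.

No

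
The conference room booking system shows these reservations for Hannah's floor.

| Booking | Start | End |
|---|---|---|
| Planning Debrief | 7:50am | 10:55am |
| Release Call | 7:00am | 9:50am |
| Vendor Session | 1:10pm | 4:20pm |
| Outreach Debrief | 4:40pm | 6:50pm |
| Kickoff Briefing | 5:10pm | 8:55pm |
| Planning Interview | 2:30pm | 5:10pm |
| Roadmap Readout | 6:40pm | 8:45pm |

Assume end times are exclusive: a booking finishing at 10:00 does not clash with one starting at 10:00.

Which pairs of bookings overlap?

Two intervals overlap when each starts before the other ends.
Sorted by start: Release Call, Planning Debrief, Vendor Session, Planning Interview, Outreach Debrief, Kickoff Briefing, Roadmap Readout.
Planning Debrief starts before Release Call ends → Release Call and Planning Debrief overlap.
Vendor Session starts after Release Call ends, so Release Call has no further overlaps.
Vendor Session starts after Planning Debrief ends, so Planning Debrief has no further overlaps.
Planning Interview starts before Vendor Session ends → Vendor Session and Planning Interview overlap.
Outreach Debrief starts after Vendor Session ends, so Vendor Session has no further overlaps.
Outreach Debrief starts before Planning Interview ends → Planning Interview and Outreach Debrief overlap.
Kickoff Briefing starts exactly when Planning Interview ends (back-to-back, no overlap), so Planning Interview has no further overlaps.
Kickoff Briefing starts before Outreach Debrief ends → Outreach Debrief and Kickoff Briefing overlap.
Roadmap Readout starts before Outreach Debrief ends → Outreach Debrief and Roadmap Readout overlap.
Roadmap Readout starts before Kickoff Briefing ends → Kickoff Briefing and Roadmap Readout overlap.

Kickoff Briefing & Outreach Debrief, Kickoff Briefing & Roadmap Readout, Outreach Debrief & Planning Interview, Outreach Debrief & Roadmap Readout, Planning Debrief & Release Call, Planning Interview & Vendor Session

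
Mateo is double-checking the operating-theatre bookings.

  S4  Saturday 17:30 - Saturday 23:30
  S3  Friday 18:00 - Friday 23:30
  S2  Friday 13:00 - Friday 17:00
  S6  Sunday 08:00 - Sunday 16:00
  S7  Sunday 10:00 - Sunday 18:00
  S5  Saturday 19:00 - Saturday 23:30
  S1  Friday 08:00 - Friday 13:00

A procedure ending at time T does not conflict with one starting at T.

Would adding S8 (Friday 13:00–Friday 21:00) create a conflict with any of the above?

Yes — it overlaps S2, S3

S1: ends Friday 13:00 at or before S8 starts Friday 13:00 → clear.
S2: starts Friday 13:00 before S8 ends Friday 21:00, and ends Friday 17:00 after S8 starts Friday 13:00 → overlap.
S3: starts Friday 18:00 before S8 ends Friday 21:00, and ends Friday 23:30 after S8 starts Friday 13:00 → overlap.
S4: starts Saturday 17:30 at or after S8 ends Friday 21:00 → clear.
S5: starts Saturday 19:00 at or after S8 ends Friday 21:00 → clear.
S6: starts Sunday 08:00 at or after S8 ends Friday 21:00 → clear.
S7: starts Sunday 10:00 at or after S8 ends Friday 21:00 → clear.
S8 overlaps S2, S3.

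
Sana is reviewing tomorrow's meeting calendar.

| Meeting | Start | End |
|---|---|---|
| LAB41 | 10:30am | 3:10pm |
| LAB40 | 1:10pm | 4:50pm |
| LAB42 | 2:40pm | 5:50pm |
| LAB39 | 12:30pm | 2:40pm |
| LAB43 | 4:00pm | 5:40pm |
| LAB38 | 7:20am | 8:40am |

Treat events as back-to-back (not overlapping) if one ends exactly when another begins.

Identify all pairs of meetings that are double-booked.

LAB39 & LAB40, LAB39 & LAB41, LAB40 & LAB41, LAB40 & LAB42, LAB40 & LAB43, LAB41 & LAB42, LAB42 & LAB43

Sorted by start: LAB38, LAB41, LAB39, LAB40, LAB42, LAB43.
LAB41 starts after LAB38 ends; LAB38 is clear from here.
LAB39 starts before LAB41 ends → LAB41 and LAB39 overlap.
LAB40 starts before LAB41 ends → LAB41 and LAB40 overlap.
LAB42 starts before LAB41 ends → LAB41 and LAB42 overlap.
LAB43 starts after LAB41 ends.
LAB40 starts before LAB39 ends → LAB39 and LAB40 overlap.
LAB42 starts exactly when LAB39 ends (back-to-back, no overlap); LAB39 is clear from here.
LAB42 starts before LAB40 ends → LAB40 and LAB42 overlap.
LAB43 starts before LAB40 ends → LAB40 and LAB43 overlap.
LAB43 starts before LAB42 ends → LAB42 and LAB43 overlap.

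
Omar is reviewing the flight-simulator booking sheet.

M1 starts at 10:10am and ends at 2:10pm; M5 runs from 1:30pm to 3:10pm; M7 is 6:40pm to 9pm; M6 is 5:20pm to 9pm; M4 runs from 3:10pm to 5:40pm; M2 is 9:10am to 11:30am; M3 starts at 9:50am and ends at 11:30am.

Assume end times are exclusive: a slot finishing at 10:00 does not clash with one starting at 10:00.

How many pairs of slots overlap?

Check each pair: they overlap iff neither finishes before the other starts.
Sorted by start: M2, M3, M1, M5, M4, M6, M7.
M3 starts before M2 ends → M2 and M3 overlap.
M1 starts before M2 ends → M2 and M1 overlap.
M5 starts after M2 ends — done with M2.
M1 starts before M3 ends → M3 and M1 overlap.
M5 starts after M3 ends — done with M3.
M5 starts before M1 ends → M1 and M5 overlap.
M4 starts after M1 ends — done with M1.
M4 starts exactly when M5 ends (back-to-back, no overlap) — done with M5.
M6 starts before M4 ends → M4 and M6 overlap.
M7 starts after M4 ends.
M7 starts before M6 ends → M6 and M7 overlap.
Overlapping pairs: M1 & M2, M1 & M3, M1 & M5, M2 & M3, M4 & M6, M6 & M7 — 6 in total.

6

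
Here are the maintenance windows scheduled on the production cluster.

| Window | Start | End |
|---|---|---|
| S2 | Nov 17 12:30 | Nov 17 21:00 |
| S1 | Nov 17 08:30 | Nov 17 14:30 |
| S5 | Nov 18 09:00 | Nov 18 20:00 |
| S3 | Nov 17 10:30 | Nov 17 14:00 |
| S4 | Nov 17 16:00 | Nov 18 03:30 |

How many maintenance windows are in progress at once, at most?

3

Sort all start/end points and keep a running count:
Nov 17 08:30 start S1 → 1
Nov 17 10:30 start S3 → 2
Nov 17 12:30 start S2 → 3
Nov 17 14:00 end S3 → 2
Nov 17 14:30 end S1 → 1
Nov 17 16:00 start S4 → 2
Nov 17 21:00 end S2 → 1
Nov 18 03:30 end S4 → 0
Nov 18 09:00 start S5 → 1
Nov 18 20:00 end S5 → 0
Peak is 3, at Nov 17 12:30 (S1, S2, S3).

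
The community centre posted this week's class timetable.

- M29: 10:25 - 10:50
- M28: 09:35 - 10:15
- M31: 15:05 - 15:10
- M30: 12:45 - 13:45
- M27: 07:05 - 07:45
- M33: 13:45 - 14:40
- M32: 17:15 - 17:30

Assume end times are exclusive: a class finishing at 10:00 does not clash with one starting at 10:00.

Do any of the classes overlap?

No

Sorted by start: M27, M28, M29, M30, M33, M31, M32.
M28 starts after M27 ends, so nothing later overlaps M27 either.
M29 starts after M28 ends, so nothing later overlaps M28 either.
M30 starts after M29 ends, so nothing later overlaps M29 either.
M33 starts exactly when M30 ends (back-to-back, no overlap), so nothing later overlaps M30 either.
M31 starts after M33 ends, so nothing later overlaps M33 either.
M32 starts after M31 ends.
Every pair is clear; the schedule has no overlaps.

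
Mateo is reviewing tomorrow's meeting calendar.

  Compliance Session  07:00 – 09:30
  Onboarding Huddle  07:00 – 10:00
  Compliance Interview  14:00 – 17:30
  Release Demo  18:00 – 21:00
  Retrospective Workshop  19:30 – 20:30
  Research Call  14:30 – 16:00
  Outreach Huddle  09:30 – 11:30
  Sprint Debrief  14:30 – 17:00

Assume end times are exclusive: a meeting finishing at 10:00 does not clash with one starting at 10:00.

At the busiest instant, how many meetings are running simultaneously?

3

Walk through starts and ends in time order (an end at T is processed before a start at T):
07:00 start Compliance Session → 1
07:00 start Onboarding Huddle → 2
09:30 end Compliance Session → 1
09:30 start Outreach Huddle → 2
10:00 end Onboarding Huddle → 1
11:30 end Outreach Huddle → 0
14:00 start Compliance Interview → 1
14:30 start Research Call → 2
14:30 start Sprint Debrief → 3
16:00 end Research Call → 2
17:00 end Sprint Debrief → 1
17:30 end Compliance Interview → 0
18:00 start Release Demo → 1
19:30 start Retrospective Workshop → 2
20:30 end Retrospective Workshop → 1
21:00 end Release Demo → 0
Peak is 3, at 14:30 (Compliance Interview, Research Call, Sprint Debrief).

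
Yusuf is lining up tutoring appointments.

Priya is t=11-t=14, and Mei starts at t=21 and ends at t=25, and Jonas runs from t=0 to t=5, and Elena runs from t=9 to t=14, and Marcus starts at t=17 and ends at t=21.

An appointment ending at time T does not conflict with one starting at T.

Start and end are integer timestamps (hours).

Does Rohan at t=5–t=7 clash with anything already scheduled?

Jonas: ends t=5 at or before Rohan starts t=5 → clear.
Elena: starts t=9 at or after Rohan ends t=7 → clear.
Priya: starts t=11 at or after Rohan ends t=7 → clear.
Marcus: starts t=17 at or after Rohan ends t=7 → clear.
Mei: starts t=21 at or after Rohan ends t=7 → clear.

No — it doesn't clash with anything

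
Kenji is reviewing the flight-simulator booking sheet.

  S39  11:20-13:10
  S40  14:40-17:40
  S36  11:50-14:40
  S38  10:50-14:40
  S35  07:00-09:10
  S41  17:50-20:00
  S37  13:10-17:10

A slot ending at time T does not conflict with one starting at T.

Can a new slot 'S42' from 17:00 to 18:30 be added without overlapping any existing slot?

S35: ends 09:10 at or before S42 starts 17:00 → clear.
S38: ends 14:40 at or before S42 starts 17:00 → clear.
S39: ends 13:10 at or before S42 starts 17:00 → clear.
S36: ends 14:40 at or before S42 starts 17:00 → clear.
S37: starts 13:10 before S42 ends 18:30, and ends 17:10 after S42 starts 17:00 → overlap.
S40: starts 14:40 before S42 ends 18:30, and ends 17:40 after S42 starts 17:00 → overlap.
S41: starts 17:50 before S42 ends 18:30, and ends 20:00 after S42 starts 17:00 → overlap.
S42 overlaps S37, S40, S41.

No — it overlaps S37, S40, S41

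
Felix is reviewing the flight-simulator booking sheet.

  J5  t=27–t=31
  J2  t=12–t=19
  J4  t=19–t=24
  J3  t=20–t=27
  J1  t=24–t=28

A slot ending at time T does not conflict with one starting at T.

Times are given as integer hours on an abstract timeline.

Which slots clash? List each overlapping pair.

J1 & J3, J1 & J5, J3 & J4

Sorted by start: J2, J4, J3, J1, J5.
J4 starts exactly when J2 ends (back-to-back, no overlap) — done with J2.
J3 starts before J4 ends → J4 and J3 overlap.
J1 starts exactly when J4 ends (back-to-back, no overlap) — done with J4.
J1 starts before J3 ends → J3 and J1 overlap.
J5 starts exactly when J3 ends (back-to-back, no overlap).
J5 starts before J1 ends → J1 and J5 overlap.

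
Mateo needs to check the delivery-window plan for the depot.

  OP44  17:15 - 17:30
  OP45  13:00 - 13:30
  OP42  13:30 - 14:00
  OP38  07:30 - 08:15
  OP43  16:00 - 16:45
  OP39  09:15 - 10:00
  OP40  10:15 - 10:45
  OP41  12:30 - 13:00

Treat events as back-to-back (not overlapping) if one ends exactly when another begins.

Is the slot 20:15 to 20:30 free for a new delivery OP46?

Yes — the slot is free

OP38: ends 08:15 at or before OP46 starts 20:15 → clear.
OP39: ends 10:00 at or before OP46 starts 20:15 → clear.
OP40: ends 10:45 at or before OP46 starts 20:15 → clear.
OP41: ends 13:00 at or before OP46 starts 20:15 → clear.
OP45: ends 13:30 at or before OP46 starts 20:15 → clear.
OP42: ends 14:00 at or before OP46 starts 20:15 → clear.
OP43: ends 16:45 at or before OP46 starts 20:15 → clear.
OP44: ends 17:30 at or before OP46 starts 20:15 → clear.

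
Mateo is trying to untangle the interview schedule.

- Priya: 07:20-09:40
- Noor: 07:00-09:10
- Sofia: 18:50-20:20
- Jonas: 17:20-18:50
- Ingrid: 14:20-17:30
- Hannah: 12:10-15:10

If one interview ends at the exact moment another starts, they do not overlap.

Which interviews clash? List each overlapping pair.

Hannah & Ingrid, Ingrid & Jonas, Noor & Priya

Sorted by start: Noor, Priya, Hannah, Ingrid, Jonas, Sofia.
Priya starts before Noor ends → Noor and Priya overlap.
Hannah starts after Noor ends, so nothing later overlaps Noor either.
Hannah starts after Priya ends, so nothing later overlaps Priya either.
Ingrid starts before Hannah ends → Hannah and Ingrid overlap.
Jonas starts after Hannah ends, so nothing later overlaps Hannah either.
Jonas starts before Ingrid ends → Ingrid and Jonas overlap.
Sofia starts after Ingrid ends.
Sofia starts exactly when Jonas ends (back-to-back, no overlap).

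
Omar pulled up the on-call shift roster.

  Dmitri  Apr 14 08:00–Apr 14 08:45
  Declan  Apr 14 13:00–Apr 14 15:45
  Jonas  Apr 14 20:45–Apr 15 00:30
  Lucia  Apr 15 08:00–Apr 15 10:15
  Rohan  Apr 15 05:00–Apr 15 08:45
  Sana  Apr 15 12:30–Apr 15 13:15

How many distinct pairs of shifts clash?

1

Sorted by start: Dmitri, Declan, Jonas, Rohan, Lucia, Sana.
Declan starts after Dmitri ends, so Dmitri has no further overlaps.
Jonas starts after Declan ends, so Declan has no further overlaps.
Rohan starts after Jonas ends, so Jonas has no further overlaps.
Lucia starts before Rohan ends → Rohan and Lucia overlap.
Sana starts after Rohan ends.
Sana starts after Lucia ends.
Overlapping pairs: Lucia & Rohan — 1 in total.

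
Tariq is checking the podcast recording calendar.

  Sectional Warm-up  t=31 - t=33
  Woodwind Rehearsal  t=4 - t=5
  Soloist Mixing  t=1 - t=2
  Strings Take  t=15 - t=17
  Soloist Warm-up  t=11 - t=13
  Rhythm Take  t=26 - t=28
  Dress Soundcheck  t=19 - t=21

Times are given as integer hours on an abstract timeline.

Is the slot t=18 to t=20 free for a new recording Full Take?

No — it overlaps Dress Soundcheck

Soloist Mixing: ends t=2 at or before Full Take starts t=18 → clear.
Woodwind Rehearsal: ends t=5 at or before Full Take starts t=18 → clear.
Soloist Warm-up: ends t=13 at or before Full Take starts t=18 → clear.
Strings Take: ends t=17 at or before Full Take starts t=18 → clear.
Dress Soundcheck: starts t=19 before Full Take ends t=20, and ends t=21 after Full Take starts t=18 → overlap.
Rhythm Take: starts t=26 at or after Full Take ends t=20 → clear.
Sectional Warm-up: starts t=31 at or after Full Take ends t=20 → clear.
Full Take overlaps Dress Soundcheck.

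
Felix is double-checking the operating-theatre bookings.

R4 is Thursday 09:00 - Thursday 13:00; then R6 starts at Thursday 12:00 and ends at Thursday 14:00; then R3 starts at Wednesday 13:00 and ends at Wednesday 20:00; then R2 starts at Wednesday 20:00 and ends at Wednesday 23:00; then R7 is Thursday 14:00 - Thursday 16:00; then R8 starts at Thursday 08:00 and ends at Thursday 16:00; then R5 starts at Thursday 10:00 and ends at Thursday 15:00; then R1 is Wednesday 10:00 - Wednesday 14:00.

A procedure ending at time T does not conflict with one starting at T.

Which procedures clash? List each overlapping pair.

Sorted by start: R1, R3, R2, R8, R4, R5, R6, R7.
R3 starts before R1 ends → R1 and R3 overlap.
R2 starts after R1 ends, so nothing later overlaps R1 either.
R2 starts exactly when R3 ends (back-to-back, no overlap), so nothing later overlaps R3 either.
R8 starts after R2 ends, so nothing later overlaps R2 either.
R4 starts before R8 ends → R8 and R4 overlap.
R5 starts before R8 ends → R8 and R5 overlap.
R6 starts before R8 ends → R8 and R6 overlap.
R7 starts before R8 ends → R8 and R7 overlap.
R5 starts before R4 ends → R4 and R5 overlap.
R6 starts before R4 ends → R4 and R6 overlap.
R7 starts after R4 ends.
R6 starts before R5 ends → R5 and R6 overlap.
R7 starts before R5 ends → R5 and R7 overlap.
R7 starts exactly when R6 ends (back-to-back, no overlap).

R1 & R3, R4 & R5, R4 & R6, R4 & R8, R5 & R6, R5 & R7, R5 & R8, R6 & R8, R7 & R8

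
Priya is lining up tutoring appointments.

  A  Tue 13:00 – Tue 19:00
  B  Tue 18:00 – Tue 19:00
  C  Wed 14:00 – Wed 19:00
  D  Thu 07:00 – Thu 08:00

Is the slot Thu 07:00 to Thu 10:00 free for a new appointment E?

No — it overlaps D

A: ends Tue 19:00 at or before E starts Thu 07:00 → clear.
B: ends Tue 19:00 at or before E starts Thu 07:00 → clear.
C: ends Wed 19:00 at or before E starts Thu 07:00 → clear.
D: starts Thu 07:00 before E ends Thu 10:00, and ends Thu 08:00 after E starts Thu 07:00 → overlap.
E overlaps D.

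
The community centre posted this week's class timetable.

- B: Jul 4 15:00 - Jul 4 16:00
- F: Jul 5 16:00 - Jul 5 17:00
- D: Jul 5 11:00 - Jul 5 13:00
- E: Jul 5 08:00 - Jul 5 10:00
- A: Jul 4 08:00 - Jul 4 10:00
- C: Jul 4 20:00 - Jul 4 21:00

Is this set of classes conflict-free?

Yes

Two intervals overlap when each starts before the other ends.
Sorted by start: A, B, C, E, D, F.
B starts after A ends; A is clear from here.
C starts after B ends; B is clear from here.
E starts after C ends; C is clear from here.
D starts after E ends; E is clear from here.
F starts after D ends.
Every pair is clear; the schedule has no overlaps.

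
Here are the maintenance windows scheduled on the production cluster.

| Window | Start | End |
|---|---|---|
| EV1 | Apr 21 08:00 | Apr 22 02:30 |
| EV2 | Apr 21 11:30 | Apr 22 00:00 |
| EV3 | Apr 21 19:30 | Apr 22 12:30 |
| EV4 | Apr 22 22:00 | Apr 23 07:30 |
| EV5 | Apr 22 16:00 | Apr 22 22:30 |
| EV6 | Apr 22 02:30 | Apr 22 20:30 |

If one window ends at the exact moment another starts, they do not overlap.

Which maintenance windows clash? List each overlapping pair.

EV1 & EV2, EV1 & EV3, EV2 & EV3, EV3 & EV6, EV4 & EV5, EV5 & EV6

Sorted by start: EV1, EV2, EV3, EV6, EV5, EV4.
EV2 starts before EV1 ends → EV1 and EV2 overlap.
EV3 starts before EV1 ends → EV1 and EV3 overlap.
EV6 starts exactly when EV1 ends (back-to-back, no overlap), so nothing later overlaps EV1 either.
EV3 starts before EV2 ends → EV2 and EV3 overlap.
EV6 starts after EV2 ends, so nothing later overlaps EV2 either.
EV6 starts before EV3 ends → EV3 and EV6 overlap.
EV5 starts after EV3 ends, so nothing later overlaps EV3 either.
EV5 starts before EV6 ends → EV6 and EV5 overlap.
EV4 starts after EV6 ends.
EV4 starts before EV5 ends → EV5 and EV4 overlap.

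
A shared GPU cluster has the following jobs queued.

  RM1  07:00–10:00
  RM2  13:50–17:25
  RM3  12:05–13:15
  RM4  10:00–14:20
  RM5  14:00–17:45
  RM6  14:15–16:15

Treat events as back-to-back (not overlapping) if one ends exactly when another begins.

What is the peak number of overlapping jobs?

4

Sweep the timeline, counting +1 at each start and −1 at each end (ends before starts at a tie):
07:00 start RM1 → 1
10:00 end RM1 → 0
10:00 start RM4 → 1
12:05 start RM3 → 2
13:15 end RM3 → 1
13:50 start RM2 → 2
14:00 start RM5 → 3
14:15 start RM6 → 4
14:20 end RM4 → 3
16:15 end RM6 → 2
17:25 end RM2 → 1
17:45 end RM5 → 0
Peak is 4, at 14:15 (RM2, RM4, RM5, RM6).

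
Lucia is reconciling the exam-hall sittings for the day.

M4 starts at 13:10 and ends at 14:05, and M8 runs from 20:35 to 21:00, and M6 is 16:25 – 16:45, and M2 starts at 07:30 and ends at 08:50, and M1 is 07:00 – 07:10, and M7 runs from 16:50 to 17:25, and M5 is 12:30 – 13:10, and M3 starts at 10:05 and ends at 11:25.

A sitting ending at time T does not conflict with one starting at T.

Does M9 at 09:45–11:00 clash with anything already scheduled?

Yes — it overlaps M3

M1: ends 07:10 at or before M9 starts 09:45 → clear.
M2: ends 08:50 at or before M9 starts 09:45 → clear.
M3: starts 10:05 before M9 ends 11:00, and ends 11:25 after M9 starts 09:45 → overlap.
M5: starts 12:30 at or after M9 ends 11:00 → clear.
M4: starts 13:10 at or after M9 ends 11:00 → clear.
M6: starts 16:25 at or after M9 ends 11:00 → clear.
M7: starts 16:50 at or after M9 ends 11:00 → clear.
M8: starts 20:35 at or after M9 ends 11:00 → clear.
M9 overlaps M3.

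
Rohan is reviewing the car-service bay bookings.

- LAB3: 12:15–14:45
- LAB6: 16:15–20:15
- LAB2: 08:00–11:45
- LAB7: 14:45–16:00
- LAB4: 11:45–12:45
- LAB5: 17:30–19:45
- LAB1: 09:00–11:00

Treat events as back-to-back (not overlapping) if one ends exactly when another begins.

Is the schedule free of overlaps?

No

Sorted by start: LAB2, LAB1, LAB4, LAB3, LAB7, LAB6, LAB5.
LAB1 starts before LAB2 ends → LAB2 and LAB1 overlap.
That's a conflict, so the schedule is not conflict-free.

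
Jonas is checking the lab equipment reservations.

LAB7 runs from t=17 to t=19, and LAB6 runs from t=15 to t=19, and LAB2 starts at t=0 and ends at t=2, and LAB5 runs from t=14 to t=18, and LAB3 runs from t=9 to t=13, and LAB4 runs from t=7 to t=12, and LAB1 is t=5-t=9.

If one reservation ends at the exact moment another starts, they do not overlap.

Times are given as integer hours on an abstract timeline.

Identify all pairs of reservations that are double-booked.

LAB1 & LAB4, LAB3 & LAB4, LAB5 & LAB6, LAB5 & LAB7, LAB6 & LAB7

Sorted by start: LAB2, LAB1, LAB4, LAB3, LAB5, LAB6, LAB7.
LAB1 starts after LAB2 ends, so LAB2 has no further overlaps.
LAB4 starts before LAB1 ends → LAB1 and LAB4 overlap.
LAB3 starts exactly when LAB1 ends (back-to-back, no overlap), so LAB1 has no further overlaps.
LAB3 starts before LAB4 ends → LAB4 and LAB3 overlap.
LAB5 starts after LAB4 ends, so LAB4 has no further overlaps.
LAB5 starts after LAB3 ends, so LAB3 has no further overlaps.
LAB6 starts before LAB5 ends → LAB5 and LAB6 overlap.
LAB7 starts before LAB5 ends → LAB5 and LAB7 overlap.
LAB7 starts before LAB6 ends → LAB6 and LAB7 overlap.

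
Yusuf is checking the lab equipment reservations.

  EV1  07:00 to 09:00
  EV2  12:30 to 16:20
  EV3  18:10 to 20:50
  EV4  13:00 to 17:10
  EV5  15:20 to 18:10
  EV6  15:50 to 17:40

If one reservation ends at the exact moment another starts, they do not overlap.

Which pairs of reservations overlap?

EV2 & EV4, EV2 & EV5, EV2 & EV6, EV4 & EV5, EV4 & EV6, EV5 & EV6

Sorted by start: EV1, EV2, EV4, EV5, EV6, EV3.
EV2 starts after EV1 ends, so nothing later overlaps EV1 either.
EV4 starts before EV2 ends → EV2 and EV4 overlap.
EV5 starts before EV2 ends → EV2 and EV5 overlap.
EV6 starts before EV2 ends → EV2 and EV6 overlap.
EV3 starts after EV2 ends.
EV5 starts before EV4 ends → EV4 and EV5 overlap.
EV6 starts before EV4 ends → EV4 and EV6 overlap.
EV3 starts after EV4 ends.
EV6 starts before EV5 ends → EV5 and EV6 overlap.
EV3 starts exactly when EV5 ends (back-to-back, no overlap).
EV3 starts after EV6 ends.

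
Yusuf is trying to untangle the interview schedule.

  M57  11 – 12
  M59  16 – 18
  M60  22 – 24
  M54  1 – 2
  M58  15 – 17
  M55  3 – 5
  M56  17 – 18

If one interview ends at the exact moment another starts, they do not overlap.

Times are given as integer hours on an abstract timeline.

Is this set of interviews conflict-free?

Sorted by start: M54, M55, M57, M58, M59, M56, M60.
M55 starts after M54 ends; M54 is clear from here.
M57 starts after M55 ends; M55 is clear from here.
M58 starts after M57 ends; M57 is clear from here.
M59 starts before M58 ends → M58 and M59 overlap.
That's a conflict, so the schedule is not conflict-free.

No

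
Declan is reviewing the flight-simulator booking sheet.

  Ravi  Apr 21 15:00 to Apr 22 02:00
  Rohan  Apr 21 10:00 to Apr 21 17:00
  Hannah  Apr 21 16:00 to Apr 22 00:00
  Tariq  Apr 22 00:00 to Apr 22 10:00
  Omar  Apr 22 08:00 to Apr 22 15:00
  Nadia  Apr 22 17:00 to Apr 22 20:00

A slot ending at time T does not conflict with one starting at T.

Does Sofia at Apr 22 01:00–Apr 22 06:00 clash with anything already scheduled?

Yes — it overlaps Ravi, Tariq

Rohan: ends Apr 21 17:00 at or before Sofia starts Apr 22 01:00 → clear.
Ravi: starts Apr 21 15:00 before Sofia ends Apr 22 06:00, and ends Apr 22 02:00 after Sofia starts Apr 22 01:00 → overlap.
Hannah: ends Apr 22 00:00 at or before Sofia starts Apr 22 01:00 → clear.
Tariq: starts Apr 22 00:00 before Sofia ends Apr 22 06:00, and ends Apr 22 10:00 after Sofia starts Apr 22 01:00 → overlap.
Omar: starts Apr 22 08:00 at or after Sofia ends Apr 22 06:00 → clear.
Nadia: starts Apr 22 17:00 at or after Sofia ends Apr 22 06:00 → clear.
Sofia overlaps Ravi, Tariq.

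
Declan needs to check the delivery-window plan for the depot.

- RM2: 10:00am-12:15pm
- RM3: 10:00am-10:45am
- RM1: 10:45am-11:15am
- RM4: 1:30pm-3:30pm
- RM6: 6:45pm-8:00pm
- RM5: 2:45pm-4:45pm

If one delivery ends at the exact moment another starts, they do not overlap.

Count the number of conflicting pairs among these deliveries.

3

Sorted by start: RM2, RM3, RM1, RM4, RM5, RM6.
RM3 starts before RM2 ends → RM2 and RM3 overlap.
RM1 starts before RM2 ends → RM2 and RM1 overlap.
RM4 starts after RM2 ends, so nothing later overlaps RM2 either.
RM1 starts exactly when RM3 ends (back-to-back, no overlap), so nothing later overlaps RM3 either.
RM4 starts after RM1 ends, so nothing later overlaps RM1 either.
RM5 starts before RM4 ends → RM4 and RM5 overlap.
RM6 starts after RM4 ends.
RM6 starts after RM5 ends.
Overlapping pairs: RM1 & RM2, RM2 & RM3, RM4 & RM5 — 3 in total.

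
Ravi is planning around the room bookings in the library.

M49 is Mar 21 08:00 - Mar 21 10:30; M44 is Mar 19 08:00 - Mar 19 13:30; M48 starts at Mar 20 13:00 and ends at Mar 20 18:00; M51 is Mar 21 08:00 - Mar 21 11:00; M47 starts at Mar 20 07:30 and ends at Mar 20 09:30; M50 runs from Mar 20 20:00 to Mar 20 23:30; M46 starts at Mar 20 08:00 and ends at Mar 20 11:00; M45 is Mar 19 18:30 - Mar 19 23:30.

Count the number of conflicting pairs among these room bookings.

2

Sorted by start: M44, M45, M47, M46, M48, M50, M49, M51.
M45 starts after M44 ends, so M44 has no further overlaps.
M47 starts after M45 ends, so M45 has no further overlaps.
M46 starts before M47 ends → M47 and M46 overlap.
M48 starts after M47 ends, so M47 has no further overlaps.
M48 starts after M46 ends, so M46 has no further overlaps.
M50 starts after M48 ends, so M48 has no further overlaps.
M49 starts after M50 ends, so M50 has no further overlaps.
M51 starts before M49 ends → M49 and M51 overlap.
Overlapping pairs: M46 & M47, M49 & M51 — 2 in total.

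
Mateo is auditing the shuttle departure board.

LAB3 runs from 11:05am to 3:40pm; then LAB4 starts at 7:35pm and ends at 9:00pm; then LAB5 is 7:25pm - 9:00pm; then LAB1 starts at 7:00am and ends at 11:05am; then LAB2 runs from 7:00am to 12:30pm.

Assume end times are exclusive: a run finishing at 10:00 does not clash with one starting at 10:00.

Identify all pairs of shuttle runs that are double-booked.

LAB1 & LAB2, LAB2 & LAB3, LAB4 & LAB5

Sorted by start: LAB1, LAB2, LAB3, LAB5, LAB4.
LAB2 starts before LAB1 ends → LAB1 and LAB2 overlap.
LAB3 starts exactly when LAB1 ends (back-to-back, no overlap) — done with LAB1.
LAB3 starts before LAB2 ends → LAB2 and LAB3 overlap.
LAB5 starts after LAB2 ends — done with LAB2.
LAB5 starts after LAB3 ends — done with LAB3.
LAB4 starts before LAB5 ends → LAB5 and LAB4 overlap.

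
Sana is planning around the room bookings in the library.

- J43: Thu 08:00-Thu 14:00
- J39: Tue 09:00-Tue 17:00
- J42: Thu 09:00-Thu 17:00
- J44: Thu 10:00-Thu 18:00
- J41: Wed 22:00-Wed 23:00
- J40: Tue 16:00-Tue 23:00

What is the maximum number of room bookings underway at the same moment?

3

Sort all start/end points and keep a running count:
Tue 09:00 start J39 → 1
Tue 16:00 start J40 → 2
Tue 17:00 end J39 → 1
Tue 23:00 end J40 → 0
Wed 22:00 start J41 → 1
Wed 23:00 end J41 → 0
Thu 08:00 start J43 → 1
Thu 09:00 start J42 → 2
Thu 10:00 start J44 → 3
Thu 14:00 end J43 → 2
Thu 17:00 end J42 → 1
Thu 18:00 end J44 → 0
Peak is 3, at Thu 10:00 (J42, J43, J44).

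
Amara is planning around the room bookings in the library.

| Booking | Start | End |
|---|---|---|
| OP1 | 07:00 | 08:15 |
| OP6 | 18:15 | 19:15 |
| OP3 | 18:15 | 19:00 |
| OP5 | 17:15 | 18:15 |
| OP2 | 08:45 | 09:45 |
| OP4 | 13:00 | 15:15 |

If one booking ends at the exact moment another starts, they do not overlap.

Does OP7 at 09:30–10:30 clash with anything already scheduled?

Yes — it overlaps OP2

OP1: ends 08:15 at or before OP7 starts 09:30 → clear.
OP2: starts 08:45 before OP7 ends 10:30, and ends 09:45 after OP7 starts 09:30 → overlap.
OP4: starts 13:00 at or after OP7 ends 10:30 → clear.
OP5: starts 17:15 at or after OP7 ends 10:30 → clear.
OP3: starts 18:15 at or after OP7 ends 10:30 → clear.
OP6: starts 18:15 at or after OP7 ends 10:30 → clear.
OP7 overlaps OP2.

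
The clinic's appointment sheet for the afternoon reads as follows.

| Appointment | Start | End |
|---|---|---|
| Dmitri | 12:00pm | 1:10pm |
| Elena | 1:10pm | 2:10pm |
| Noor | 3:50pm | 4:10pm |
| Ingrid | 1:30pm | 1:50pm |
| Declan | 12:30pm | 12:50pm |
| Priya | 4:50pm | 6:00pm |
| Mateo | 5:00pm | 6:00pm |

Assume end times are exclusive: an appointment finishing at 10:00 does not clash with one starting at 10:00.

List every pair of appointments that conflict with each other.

Sorted by start: Dmitri, Declan, Elena, Ingrid, Noor, Priya, Mateo.
Declan starts before Dmitri ends → Dmitri and Declan overlap.
Elena starts exactly when Dmitri ends (back-to-back, no overlap), so nothing later overlaps Dmitri either.
Elena starts after Declan ends, so nothing later overlaps Declan either.
Ingrid starts before Elena ends → Elena and Ingrid overlap.
Noor starts after Elena ends, so nothing later overlaps Elena either.
Noor starts after Ingrid ends, so nothing later overlaps Ingrid either.
Priya starts after Noor ends, so nothing later overlaps Noor either.
Mateo starts before Priya ends → Priya and Mateo overlap.

Declan & Dmitri, Elena & Ingrid, Mateo & Priya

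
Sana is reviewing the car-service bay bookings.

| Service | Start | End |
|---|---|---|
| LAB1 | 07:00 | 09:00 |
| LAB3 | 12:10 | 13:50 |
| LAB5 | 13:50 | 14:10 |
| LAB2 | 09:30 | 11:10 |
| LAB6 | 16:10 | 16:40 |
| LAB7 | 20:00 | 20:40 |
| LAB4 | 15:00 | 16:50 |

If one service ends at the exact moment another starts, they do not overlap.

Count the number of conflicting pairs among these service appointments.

Sorted by start: LAB1, LAB2, LAB3, LAB5, LAB4, LAB6, LAB7.
LAB2 starts after LAB1 ends; LAB1 is clear from here.
LAB3 starts after LAB2 ends; LAB2 is clear from here.
LAB5 starts exactly when LAB3 ends (back-to-back, no overlap); LAB3 is clear from here.
LAB4 starts after LAB5 ends; LAB5 is clear from here.
LAB6 starts before LAB4 ends → LAB4 and LAB6 overlap.
LAB7 starts after LAB4 ends.
LAB7 starts after LAB6 ends.
Overlapping pairs: LAB4 & LAB6 — 1 in total.

1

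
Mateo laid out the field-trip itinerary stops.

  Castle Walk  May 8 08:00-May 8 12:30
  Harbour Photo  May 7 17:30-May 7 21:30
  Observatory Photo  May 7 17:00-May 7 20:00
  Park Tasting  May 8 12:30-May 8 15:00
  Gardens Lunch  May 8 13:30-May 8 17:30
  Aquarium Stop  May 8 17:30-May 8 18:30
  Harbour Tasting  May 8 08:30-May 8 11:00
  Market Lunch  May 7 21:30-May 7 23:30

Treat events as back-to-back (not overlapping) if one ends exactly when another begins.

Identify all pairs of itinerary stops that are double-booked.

Castle Walk & Harbour Tasting, Gardens Lunch & Park Tasting, Harbour Photo & Observatory Photo

Check each pair: they overlap iff neither finishes before the other starts.
Sorted by start: Observatory Photo, Harbour Photo, Market Lunch, Castle Walk, Harbour Tasting, Park Tasting, Gardens Lunch, Aquarium Stop.
Harbour Photo starts before Observatory Photo ends → Observatory Photo and Harbour Photo overlap.
Market Lunch starts after Observatory Photo ends; Observatory Photo is clear from here.
Market Lunch starts exactly when Harbour Photo ends (back-to-back, no overlap); Harbour Photo is clear from here.
Castle Walk starts after Market Lunch ends; Market Lunch is clear from here.
Harbour Tasting starts before Castle Walk ends → Castle Walk and Harbour Tasting overlap.
Park Tasting starts exactly when Castle Walk ends (back-to-back, no overlap); Castle Walk is clear from here.
Park Tasting starts after Harbour Tasting ends; Harbour Tasting is clear from here.
Gardens Lunch starts before Park Tasting ends → Park Tasting and Gardens Lunch overlap.
Aquarium Stop starts after Park Tasting ends.
Aquarium Stop starts exactly when Gardens Lunch ends (back-to-back, no overlap).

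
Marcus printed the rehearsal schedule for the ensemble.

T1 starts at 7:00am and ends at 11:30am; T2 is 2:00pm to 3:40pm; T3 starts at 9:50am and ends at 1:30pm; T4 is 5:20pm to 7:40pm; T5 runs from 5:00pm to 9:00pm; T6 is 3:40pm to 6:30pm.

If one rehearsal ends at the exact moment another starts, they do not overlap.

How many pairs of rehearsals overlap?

Sorted by start: T1, T3, T2, T6, T5, T4.
T3 starts before T1 ends → T1 and T3 overlap.
T2 starts after T1 ends — done with T1.
T2 starts after T3 ends — done with T3.
T6 starts exactly when T2 ends (back-to-back, no overlap) — done with T2.
T5 starts before T6 ends → T6 and T5 overlap.
T4 starts before T6 ends → T6 and T4 overlap.
T4 starts before T5 ends → T5 and T4 overlap.
Overlapping pairs: T1 & T3, T4 & T5, T4 & T6, T5 & T6 — 4 in total.

4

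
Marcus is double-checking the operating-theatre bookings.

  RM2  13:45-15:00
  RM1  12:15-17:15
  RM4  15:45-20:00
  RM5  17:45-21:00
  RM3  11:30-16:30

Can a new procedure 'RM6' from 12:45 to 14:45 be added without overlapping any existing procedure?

No — it overlaps RM1, RM2, RM3

RM3: starts 11:30 before RM6 ends 14:45, and ends 16:30 after RM6 starts 12:45 → overlap.
RM1: starts 12:15 before RM6 ends 14:45, and ends 17:15 after RM6 starts 12:45 → overlap.
RM2: starts 13:45 before RM6 ends 14:45, and ends 15:00 after RM6 starts 12:45 → overlap.
RM4: starts 15:45 at or after RM6 ends 14:45 → clear.
RM5: starts 17:45 at or after RM6 ends 14:45 → clear.
RM6 overlaps RM1, RM2, RM3.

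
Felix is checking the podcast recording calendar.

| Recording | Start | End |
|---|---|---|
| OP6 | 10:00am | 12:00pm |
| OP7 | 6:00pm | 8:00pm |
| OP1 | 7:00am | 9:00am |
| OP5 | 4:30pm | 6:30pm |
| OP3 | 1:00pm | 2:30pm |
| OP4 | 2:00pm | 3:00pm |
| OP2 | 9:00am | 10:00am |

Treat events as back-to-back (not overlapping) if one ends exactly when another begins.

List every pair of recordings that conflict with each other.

OP3 & OP4, OP5 & OP7

Two intervals overlap when each starts before the other ends.
Sorted by start: OP1, OP2, OP6, OP3, OP4, OP5, OP7.
OP2 starts exactly when OP1 ends (back-to-back, no overlap), so nothing later overlaps OP1 either.
OP6 starts exactly when OP2 ends (back-to-back, no overlap), so nothing later overlaps OP2 either.
OP3 starts after OP6 ends, so nothing later overlaps OP6 either.
OP4 starts before OP3 ends → OP3 and OP4 overlap.
OP5 starts after OP3 ends, so nothing later overlaps OP3 either.
OP5 starts after OP4 ends, so nothing later overlaps OP4 either.
OP7 starts before OP5 ends → OP5 and OP7 overlap.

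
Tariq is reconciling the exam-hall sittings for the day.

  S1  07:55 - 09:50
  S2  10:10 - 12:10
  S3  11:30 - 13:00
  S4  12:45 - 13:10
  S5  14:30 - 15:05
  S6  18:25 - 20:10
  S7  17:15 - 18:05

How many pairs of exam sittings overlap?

2

Sorted by start: S1, S2, S3, S4, S5, S7, S6.
S2 starts after S1 ends, so S1 has no further overlaps.
S3 starts before S2 ends → S2 and S3 overlap.
S4 starts after S2 ends, so S2 has no further overlaps.
S4 starts before S3 ends → S3 and S4 overlap.
S5 starts after S3 ends, so S3 has no further overlaps.
S5 starts after S4 ends, so S4 has no further overlaps.
S7 starts after S5 ends, so S5 has no further overlaps.
S6 starts after S7 ends.
Overlapping pairs: S2 & S3, S3 & S4 — 2 in total.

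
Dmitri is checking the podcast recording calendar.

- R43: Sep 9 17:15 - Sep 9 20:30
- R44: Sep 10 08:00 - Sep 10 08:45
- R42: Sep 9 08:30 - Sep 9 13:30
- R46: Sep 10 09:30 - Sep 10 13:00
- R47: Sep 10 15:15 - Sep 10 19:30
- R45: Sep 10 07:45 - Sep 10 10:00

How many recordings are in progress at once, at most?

Sort all start/end points and keep a running count:
Sep 9 08:30 start R42 → 1
Sep 9 13:30 end R42 → 0
Sep 9 17:15 start R43 → 1
Sep 9 20:30 end R43 → 0
Sep 10 07:45 start R45 → 1
Sep 10 08:00 start R44 → 2
Sep 10 08:45 end R44 → 1
Sep 10 09:30 start R46 → 2
Sep 10 10:00 end R45 → 1
Sep 10 13:00 end R46 → 0
Sep 10 15:15 start R47 → 1
Sep 10 19:30 end R47 → 0
Peak is 2, at Sep 10 08:00 (R44, R45).

2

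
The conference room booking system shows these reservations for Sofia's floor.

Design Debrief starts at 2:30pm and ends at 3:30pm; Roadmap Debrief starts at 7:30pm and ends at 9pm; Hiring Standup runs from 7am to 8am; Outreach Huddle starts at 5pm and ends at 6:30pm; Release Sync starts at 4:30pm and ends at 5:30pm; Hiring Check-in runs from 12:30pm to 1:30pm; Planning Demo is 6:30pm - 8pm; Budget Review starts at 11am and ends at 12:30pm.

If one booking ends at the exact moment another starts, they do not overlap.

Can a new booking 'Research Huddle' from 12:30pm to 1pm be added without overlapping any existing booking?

Hiring Standup: ends 8am at or before Research Huddle starts 12:30pm → clear.
Budget Review: ends 12:30pm at or before Research Huddle starts 12:30pm → clear.
Hiring Check-in: starts 12:30pm before Research Huddle ends 1pm, and ends 1:30pm after Research Huddle starts 12:30pm → overlap.
Design Debrief: starts 2:30pm at or after Research Huddle ends 1pm → clear.
Release Sync: starts 4:30pm at or after Research Huddle ends 1pm → clear.
Outreach Huddle: starts 5pm at or after Research Huddle ends 1pm → clear.
Planning Demo: starts 6:30pm at or after Research Huddle ends 1pm → clear.
Roadmap Debrief: starts 7:30pm at or after Research Huddle ends 1pm → clear.
Research Huddle overlaps Hiring Check-in.

No — it overlaps Hiring Check-in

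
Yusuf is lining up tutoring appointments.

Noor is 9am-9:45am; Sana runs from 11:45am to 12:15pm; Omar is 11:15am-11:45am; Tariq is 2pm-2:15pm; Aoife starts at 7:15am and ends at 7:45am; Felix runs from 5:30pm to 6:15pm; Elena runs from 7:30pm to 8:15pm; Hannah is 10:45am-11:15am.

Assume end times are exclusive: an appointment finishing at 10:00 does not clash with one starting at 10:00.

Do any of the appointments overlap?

Sorted by start: Aoife, Noor, Hannah, Omar, Sana, Tariq, Felix, Elena.
Noor starts after Aoife ends — done with Aoife.
Hannah starts after Noor ends — done with Noor.
Omar starts exactly when Hannah ends (back-to-back, no overlap) — done with Hannah.
Sana starts exactly when Omar ends (back-to-back, no overlap) — done with Omar.
Tariq starts after Sana ends — done with Sana.
Felix starts after Tariq ends — done with Tariq.
Elena starts after Felix ends.
Every pair is clear; the schedule has no overlaps.

No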